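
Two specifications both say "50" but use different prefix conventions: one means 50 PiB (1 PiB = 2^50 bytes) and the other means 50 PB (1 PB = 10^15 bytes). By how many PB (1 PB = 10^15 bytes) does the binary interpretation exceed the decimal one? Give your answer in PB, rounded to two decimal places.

6.29 PB

50 PiB = 50 × 1,125,899,906,842,624 = 56,294,995,342,131,200 bytes
50 PB = 50 × 1,000,000,000,000,000 = 50,000,000,000,000,000 bytes
difference = 6,294,995,342,131,200 bytes
6,294,995,342,131,200 / 1,000,000,000,000,000 = 6.29 PB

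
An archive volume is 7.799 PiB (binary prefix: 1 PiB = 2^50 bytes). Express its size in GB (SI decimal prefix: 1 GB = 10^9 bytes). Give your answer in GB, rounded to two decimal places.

8,780,893.37 GB

7.799 PiB × 1,125,899,906,842,624 bytes/PiB = 8,780,893,373,465,624.576 bytes
1 GB = 10^9 bytes = 1,000,000,000 bytes
8,780,893,373,465,624.576 / 1,000,000,000 = 8,780,893.37 GB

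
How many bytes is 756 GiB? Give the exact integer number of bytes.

811,748,818,944 bytes

756 × 1,073,741,824 = 811,748,818,944 bytes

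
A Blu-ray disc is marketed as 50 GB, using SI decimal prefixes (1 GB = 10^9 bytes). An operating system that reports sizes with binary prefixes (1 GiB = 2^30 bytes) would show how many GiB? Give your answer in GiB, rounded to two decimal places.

46.57 GiB

50 GB × 1,000,000,000 bytes/GB = 50,000,000,000 bytes
1 GiB = 1,073,741,824 bytes
50,000,000,000 / 1,073,741,824 = 46.57 GiB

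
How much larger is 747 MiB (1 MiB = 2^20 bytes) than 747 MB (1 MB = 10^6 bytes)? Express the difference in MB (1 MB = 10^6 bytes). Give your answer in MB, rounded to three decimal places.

747 MiB = 747 × 1,048,576 = 783,286,272 bytes
747 MB = 747 × 1,000,000 = 747,000,000 bytes
difference = 36,286,272 bytes
36,286,272 / 1,000,000 = 36.286 MB

36.286 MB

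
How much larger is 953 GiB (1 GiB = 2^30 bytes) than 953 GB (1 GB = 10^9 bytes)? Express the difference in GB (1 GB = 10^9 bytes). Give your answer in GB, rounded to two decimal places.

953 GiB = 953 × 1,073,741,824 = 1,023,275,958,272 bytes
953 GB = 953 × 1,000,000,000 = 953,000,000,000 bytes
difference = 70,275,958,272 bytes
70,275,958,272 / 1,000,000,000 = 70.28 GB

70.28 GB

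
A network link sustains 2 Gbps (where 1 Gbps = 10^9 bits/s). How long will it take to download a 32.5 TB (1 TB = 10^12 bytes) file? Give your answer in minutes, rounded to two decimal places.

2,166.67 minutes

32.5 TB = 32,500,000,000,000 bytes = 260,000,000,000,000 bits
2 Gbps = 2,000,000,000 bits/s
time = 260,000,000,000,000 / 2,000,000,000 = 130,000.000 s
130,000.000 s / 60 = 2,166.67 minutes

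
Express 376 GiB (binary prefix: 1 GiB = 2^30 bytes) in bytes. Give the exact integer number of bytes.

376 × 1,073,741,824 = 403,726,925,824 bytes  (1 GiB = 2^30 bytes)

403,726,925,824 bytes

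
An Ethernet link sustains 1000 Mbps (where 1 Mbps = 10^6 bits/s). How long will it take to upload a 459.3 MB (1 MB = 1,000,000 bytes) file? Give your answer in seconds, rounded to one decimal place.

459.3 MB = 459,300,000 bytes = 3,674,400,000 bits
1000 Mbps = 1,000,000,000 bits/s
time = 3,674,400,000 / 1,000,000,000 = 3.7 s

3.7 seconds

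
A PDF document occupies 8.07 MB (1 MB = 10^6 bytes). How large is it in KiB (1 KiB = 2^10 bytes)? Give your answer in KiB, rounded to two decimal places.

8.07 MB × 1,000,000 bytes/MB = 8,070,000 bytes
1 KiB = 1,024 bytes
8,070,000 / 1,024 = 7,880.86 KiB

7,880.86 KiB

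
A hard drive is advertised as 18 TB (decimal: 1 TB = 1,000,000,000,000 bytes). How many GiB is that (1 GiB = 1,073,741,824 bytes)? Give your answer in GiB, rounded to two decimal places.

16,763.81 GiB

18 TB × 1,000,000,000,000 bytes/TB = 18,000,000,000,000 bytes
1 GiB = 2^30 bytes = 1,073,741,824 bytes
18,000,000,000,000 / 1,073,741,824 = 16,763.81 GiB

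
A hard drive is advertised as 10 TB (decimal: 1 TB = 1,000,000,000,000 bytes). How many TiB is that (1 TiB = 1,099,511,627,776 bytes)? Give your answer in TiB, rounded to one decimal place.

9.1 TiB

10 TB = 10 × 10^12 bytes = 10,000,000,000,000 bytes
1 TiB = 2^40 bytes = 1,099,511,627,776 bytes
10,000,000,000,000 / 1,099,511,627,776 = 9.1 TiB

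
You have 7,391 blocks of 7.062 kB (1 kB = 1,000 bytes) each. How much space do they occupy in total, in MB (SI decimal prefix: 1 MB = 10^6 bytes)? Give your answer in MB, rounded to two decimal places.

Total = 7,391 × 7.062 kB = 52195.242 kB
= 52195.242 × 1,000 bytes = 52,195,242 bytes
1 MB = 1,000,000 bytes
52,195,242 / 1,000,000 = 52.20 MB

52.20 MB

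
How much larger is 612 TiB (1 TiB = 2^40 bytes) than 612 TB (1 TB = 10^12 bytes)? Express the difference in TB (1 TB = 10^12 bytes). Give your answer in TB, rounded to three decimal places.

612 TiB = 612 × 1,099,511,627,776 = 672,901,116,198,912 bytes
612 TB = 612 × 1,000,000,000,000 = 612,000,000,000,000 bytes
difference = 60,901,116,198,912 bytes
60,901,116,198,912 / 1,000,000,000,000 = 60.901 TB

60.901 TB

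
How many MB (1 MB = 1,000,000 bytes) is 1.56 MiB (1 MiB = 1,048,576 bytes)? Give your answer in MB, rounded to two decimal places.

1.64 MB

1.56 MiB = 1.56 × 2^20 bytes = 1,635,778.56 bytes
1 MB = 1,000,000 bytes
1,635,778.56 / 1,000,000 = 1.64 MB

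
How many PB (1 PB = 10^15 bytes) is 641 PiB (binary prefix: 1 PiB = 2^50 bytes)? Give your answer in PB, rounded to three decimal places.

721.702 PB

641 PiB × 1,125,899,906,842,624 bytes/PiB = 721,701,840,286,121,984 bytes
1 PB = 10^15 bytes = 1,000,000,000,000,000 bytes
721,701,840,286,121,984 / 1,000,000,000,000,000 = 721.702 PB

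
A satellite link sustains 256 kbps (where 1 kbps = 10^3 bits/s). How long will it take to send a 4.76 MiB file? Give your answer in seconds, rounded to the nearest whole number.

156 seconds

4.76 MiB = 4,991,221.76 bytes = 39,929,774.08 bits
256 kbps = 256,000 bits/s
time = 39,929,774.08 / 256,000 = 156 s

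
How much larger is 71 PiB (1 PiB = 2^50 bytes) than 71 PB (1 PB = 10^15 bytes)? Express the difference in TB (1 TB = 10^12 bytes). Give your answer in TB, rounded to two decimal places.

8,938.89 TB

71 PiB = 71 × 1,125,899,906,842,624 = 79,938,893,385,826,304 bytes
71 PB = 71 × 1,000,000,000,000,000 = 71,000,000,000,000,000 bytes
difference = 8,938,893,385,826,304 bytes
8,938,893,385,826,304 / 1,000,000,000,000 = 8,938.89 TB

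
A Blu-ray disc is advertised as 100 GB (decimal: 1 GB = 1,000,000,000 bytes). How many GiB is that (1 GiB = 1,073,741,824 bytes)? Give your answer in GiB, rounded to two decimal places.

93.13 GiB

100 GB = 100 × 10^9 bytes = 100,000,000,000 bytes
1 GiB = 1,073,741,824 bytes
100,000,000,000 / 1,073,741,824 = 93.13 GiB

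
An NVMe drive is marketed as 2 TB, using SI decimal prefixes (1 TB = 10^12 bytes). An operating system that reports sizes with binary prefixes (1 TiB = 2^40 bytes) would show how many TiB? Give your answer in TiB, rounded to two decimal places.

1.82 TiB

2 TB = 2 × 10^12 bytes = 2,000,000,000,000 bytes
1 TiB = 1,099,511,627,776 bytes
2,000,000,000,000 / 1,099,511,627,776 = 1.82 TiB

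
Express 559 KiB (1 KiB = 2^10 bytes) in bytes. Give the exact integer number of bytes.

559 × 1,024 = 572,416 bytes

572,416 bytes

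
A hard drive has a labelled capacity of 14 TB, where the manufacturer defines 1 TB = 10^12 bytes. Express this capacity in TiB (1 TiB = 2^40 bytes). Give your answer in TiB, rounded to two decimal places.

14 TB × 1,000,000,000,000 bytes/TB = 14,000,000,000,000 bytes
1 TiB = 2^40 bytes = 1,099,511,627,776 bytes
14,000,000,000,000 / 1,099,511,627,776 = 12.73 TiB

12.73 TiB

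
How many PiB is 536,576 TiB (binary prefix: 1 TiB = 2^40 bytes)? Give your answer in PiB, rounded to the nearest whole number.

524 PiB

536,576 TiB = 536,576 × 2^40 bytes = 589,971,551,185,534,976 bytes
1 PiB = 2^50 bytes = 1,125,899,906,842,624 bytes
589,971,551,185,534,976 / 1,125,899,906,842,624 = 524 PiB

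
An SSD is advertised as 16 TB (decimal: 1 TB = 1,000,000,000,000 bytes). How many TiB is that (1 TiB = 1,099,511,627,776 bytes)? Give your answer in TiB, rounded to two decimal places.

16 TB = 16 × 10^12 bytes = 16,000,000,000,000 bytes
1 TiB = 2^40 bytes = 1,099,511,627,776 bytes
16,000,000,000,000 / 1,099,511,627,776 = 14.55 TiB

14.55 TiB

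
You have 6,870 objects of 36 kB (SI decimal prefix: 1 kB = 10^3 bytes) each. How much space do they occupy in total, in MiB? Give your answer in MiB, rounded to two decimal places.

Total = 6,870 × 36 kB = 247,320 kB
= 247,320 × 1,000 bytes = 247,320,000 bytes
1 MiB = 1,048,576 bytes
247,320,000 / 1,048,576 = 235.86 MiB

235.86 MiB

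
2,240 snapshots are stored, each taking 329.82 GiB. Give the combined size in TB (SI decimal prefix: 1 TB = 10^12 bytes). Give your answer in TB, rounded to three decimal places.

793.277 TB

Total = 2,240 × 329.82 GiB = 738796.8 GiB
= 738796.8 × 1,073,741,824 bytes = 793,277,023,597,363.2 bytes
1 TB = 1,000,000,000,000 bytes
793,277,023,597,363.2 / 1,000,000,000,000 = 793.277 TB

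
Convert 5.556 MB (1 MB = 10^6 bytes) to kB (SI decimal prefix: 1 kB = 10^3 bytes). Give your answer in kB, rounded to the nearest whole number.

5.556 MB = 5.556 × 10^6 bytes = 5,556,000 bytes
1 kB = 10^3 bytes = 1,000 bytes
5,556,000 / 1,000 = 5,556 kB

5,556 kB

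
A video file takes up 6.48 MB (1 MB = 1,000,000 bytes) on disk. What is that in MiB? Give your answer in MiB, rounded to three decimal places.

6.48 MB × 1,000,000 bytes/MB = 6,480,000 bytes
1 MiB = 2^20 bytes = 1,048,576 bytes
6,480,000 / 1,048,576 = 6.180 MiB

6.180 MiB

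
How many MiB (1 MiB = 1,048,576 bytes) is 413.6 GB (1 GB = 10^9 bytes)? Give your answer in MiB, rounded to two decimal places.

394,439.70 MiB

413.6 GB = 413.6 × 10^9 bytes = 413,600,000,000 bytes
1 MiB = 2^20 bytes = 1,048,576 bytes
413,600,000,000 / 1,048,576 = 394,439.70 MiB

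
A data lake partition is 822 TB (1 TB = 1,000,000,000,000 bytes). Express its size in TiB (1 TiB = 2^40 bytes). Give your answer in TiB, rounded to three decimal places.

747.605 TiB

822 TB × 1,000,000,000,000 bytes/TB = 822,000,000,000,000 bytes
1 TiB = 1,099,511,627,776 bytes
822,000,000,000,000 / 1,099,511,627,776 = 747.605 TiB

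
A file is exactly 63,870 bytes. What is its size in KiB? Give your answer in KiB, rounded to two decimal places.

62.37 KiB

63,870 bytes given.
1 KiB = 2^10 bytes = 1,024 bytes
63,870 / 1,024 = 62.37 KiB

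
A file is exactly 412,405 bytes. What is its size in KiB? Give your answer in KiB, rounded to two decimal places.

412,405 bytes given.
1 KiB = 2^10 bytes = 1,024 bytes
412,405 / 1,024 = 402.74 KiB

402.74 KiB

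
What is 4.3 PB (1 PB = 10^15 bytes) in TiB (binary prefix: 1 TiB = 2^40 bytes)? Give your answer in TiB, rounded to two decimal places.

3,910.83 TiB

4.3 PB = 4.3 × 10^15 bytes = 4,300,000,000,000,000 bytes
1 TiB = 1,099,511,627,776 bytes
4,300,000,000,000,000 / 1,099,511,627,776 = 3,910.83 TiB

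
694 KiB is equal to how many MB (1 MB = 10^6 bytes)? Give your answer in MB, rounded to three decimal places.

694 KiB = 694 × 2^10 bytes = 710,656 bytes
1 MB = 1,000,000 bytes
710,656 / 1,000,000 = 0.711 MB

0.711 MB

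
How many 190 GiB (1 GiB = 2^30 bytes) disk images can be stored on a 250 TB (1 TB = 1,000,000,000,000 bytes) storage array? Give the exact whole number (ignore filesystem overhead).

1,225

Capacity: 250 TB = 250,000,000,000,000 bytes
Per item: 190 GiB = 204,010,946,560 bytes
⌊250,000,000,000,000 / 204,010,946,560⌋ = 1,225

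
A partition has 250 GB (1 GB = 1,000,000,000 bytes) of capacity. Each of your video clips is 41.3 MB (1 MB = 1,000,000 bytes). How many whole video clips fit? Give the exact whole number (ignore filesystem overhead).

6,053

Capacity: 250 GB = 250,000,000,000 bytes
Per item: 41.3 MB = 41,300,000 bytes
⌊250,000,000,000 / 41,300,000⌋ = 6,053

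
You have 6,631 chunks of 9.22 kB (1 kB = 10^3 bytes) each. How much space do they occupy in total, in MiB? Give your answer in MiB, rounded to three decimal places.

58.306 MiB

Total = 6,631 × 9.22 kB = 61137.82 kB
= 61137.82 × 1,000 bytes = 61,137,820 bytes
1 MiB = 1,048,576 bytes
61,137,820 / 1,048,576 = 58.306 MiB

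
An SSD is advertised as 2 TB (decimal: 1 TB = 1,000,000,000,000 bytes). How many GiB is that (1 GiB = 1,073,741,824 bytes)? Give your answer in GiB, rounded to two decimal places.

1,862.65 GiB

2 TB = 2 × 10^12 bytes = 2,000,000,000,000 bytes
1 GiB = 1,073,741,824 bytes
2,000,000,000,000 / 1,073,741,824 = 1,862.65 GiB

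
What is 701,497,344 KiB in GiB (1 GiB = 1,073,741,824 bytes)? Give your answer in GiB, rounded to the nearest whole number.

701,497,344 KiB = 701,497,344 × 2^10 bytes = 718,333,280,256 bytes
1 GiB = 1,073,741,824 bytes
718,333,280,256 / 1,073,741,824 = 669 GiB

669 GiB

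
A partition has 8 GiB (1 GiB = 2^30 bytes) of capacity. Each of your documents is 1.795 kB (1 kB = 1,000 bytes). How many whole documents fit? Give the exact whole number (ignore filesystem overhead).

4,785,478

Capacity: 8 GiB = 8,589,934,592 bytes
Per item: 1.795 kB = 1,795 bytes
⌊8,589,934,592 / 1,795⌋ = 4,785,478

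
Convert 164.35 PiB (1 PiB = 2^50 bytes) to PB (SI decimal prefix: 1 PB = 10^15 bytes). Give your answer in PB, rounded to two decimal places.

185.04 PB

164.35 PiB = 164.35 × 2^50 bytes = 185,041,649,689,585,254.4 bytes
1 PB = 1,000,000,000,000,000 bytes
185,041,649,689,585,254.4 / 1,000,000,000,000,000 = 185.04 PB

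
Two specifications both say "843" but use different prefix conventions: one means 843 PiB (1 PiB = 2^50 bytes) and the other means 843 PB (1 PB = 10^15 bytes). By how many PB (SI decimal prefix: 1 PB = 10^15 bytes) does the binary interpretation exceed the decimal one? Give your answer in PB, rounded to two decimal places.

843 PiB = 843 × 1,125,899,906,842,624 = 949,133,621,468,332,032 bytes
843 PB = 843 × 1,000,000,000,000,000 = 843,000,000,000,000,000 bytes
difference = 106,133,621,468,332,032 bytes
106,133,621,468,332,032 / 1,000,000,000,000,000 = 106.13 PB

106.13 PB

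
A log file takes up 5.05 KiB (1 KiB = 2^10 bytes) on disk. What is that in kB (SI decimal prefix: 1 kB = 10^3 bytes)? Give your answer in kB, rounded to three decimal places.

5.171 kB

5.05 KiB × 1,024 bytes/KiB = 5,171.2 bytes
1 kB = 1,000 bytes
5,171.2 / 1,000 = 5.171 kB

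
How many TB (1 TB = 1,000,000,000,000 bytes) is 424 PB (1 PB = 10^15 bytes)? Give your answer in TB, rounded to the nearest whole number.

424 PB = 424 × 10^15 bytes = 424,000,000,000,000,000 bytes
1 TB = 1,000,000,000,000 bytes
424,000,000,000,000,000 / 1,000,000,000,000 = 424,000 TB

424,000 TB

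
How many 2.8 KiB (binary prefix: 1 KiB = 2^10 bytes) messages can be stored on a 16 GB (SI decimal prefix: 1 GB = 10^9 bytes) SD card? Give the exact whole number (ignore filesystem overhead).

5,580,357

Capacity: 16 GB = 16,000,000,000 bytes
Per item: 2.8 KiB = 2,867.2 bytes
⌊16,000,000,000 / 2,867.2⌋ = 5,580,357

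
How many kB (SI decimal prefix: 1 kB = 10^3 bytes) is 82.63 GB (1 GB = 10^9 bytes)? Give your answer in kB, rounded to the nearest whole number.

82.63 GB = 82.63 × 10^9 bytes = 82,630,000,000 bytes
1 kB = 1,000 bytes
82,630,000,000 / 1,000 = 82,630,000 kB

82,630,000 kB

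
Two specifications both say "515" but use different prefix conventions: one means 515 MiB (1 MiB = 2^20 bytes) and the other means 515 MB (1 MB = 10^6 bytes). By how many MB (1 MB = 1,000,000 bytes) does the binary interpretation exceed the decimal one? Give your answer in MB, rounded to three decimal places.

515 MiB = 515 × 1,048,576 = 540,016,640 bytes
515 MB = 515 × 1,000,000 = 515,000,000 bytes
difference = 25,016,640 bytes
25,016,640 / 1,000,000 = 25.017 MB

25.017 MB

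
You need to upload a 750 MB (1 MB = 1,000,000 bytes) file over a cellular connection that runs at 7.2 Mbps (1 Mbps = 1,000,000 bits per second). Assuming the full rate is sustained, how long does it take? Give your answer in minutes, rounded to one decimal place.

13.9 minutes

750 MB = 750,000,000 bytes = 6,000,000,000 bits
7.2 Mbps = 7,200,000 bits/s
time = 6,000,000,000 / 7,200,000 = 833.33 s
833.33 s / 60 = 13.9 minutes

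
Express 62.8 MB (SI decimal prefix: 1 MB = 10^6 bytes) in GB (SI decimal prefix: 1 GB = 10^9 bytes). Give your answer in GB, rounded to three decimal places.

62.8 MB = 62.8 × 10^6 bytes = 62,800,000 bytes
1 GB = 10^9 bytes = 1,000,000,000 bytes
62,800,000 / 1,000,000,000 = 0.063 GB

0.063 GB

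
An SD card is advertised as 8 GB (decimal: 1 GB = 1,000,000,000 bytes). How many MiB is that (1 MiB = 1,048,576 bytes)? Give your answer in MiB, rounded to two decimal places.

8 GB × 1,000,000,000 bytes/GB = 8,000,000,000 bytes
1 MiB = 2^20 bytes = 1,048,576 bytes
8,000,000,000 / 1,048,576 = 7,629.39 MiB

7,629.39 MiB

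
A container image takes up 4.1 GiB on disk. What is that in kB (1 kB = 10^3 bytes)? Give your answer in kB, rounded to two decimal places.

4,402,341.48 kB

4.1 GiB = 4.1 × 2^30 bytes = 4,402,341,478.4 bytes
1 kB = 10^3 bytes = 1,000 bytes
4,402,341,478.4 / 1,000 = 4,402,341.48 kB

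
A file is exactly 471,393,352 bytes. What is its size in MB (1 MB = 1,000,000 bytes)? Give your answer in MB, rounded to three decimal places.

471.393 MB

471,393,352 bytes given.
1 MB = 10^6 bytes = 1,000,000 bytes
471,393,352 / 1,000,000 = 471.393 MB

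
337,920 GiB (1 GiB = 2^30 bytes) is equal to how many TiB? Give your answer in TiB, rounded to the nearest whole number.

330 TiB

337,920 GiB = 337,920 × 2^30 bytes = 362,838,837,166,080 bytes
1 TiB = 2^40 bytes = 1,099,511,627,776 bytes
362,838,837,166,080 / 1,099,511,627,776 = 330 TiB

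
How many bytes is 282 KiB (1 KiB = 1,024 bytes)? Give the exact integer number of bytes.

282 × 1,024 = 288,768 bytes  (1 KiB = 2^10 bytes)

288,768 bytes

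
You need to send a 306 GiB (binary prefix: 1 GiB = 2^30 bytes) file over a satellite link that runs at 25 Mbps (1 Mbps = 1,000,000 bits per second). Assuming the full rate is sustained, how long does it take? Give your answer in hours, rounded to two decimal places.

306 GiB = 328,564,998,144 bytes = 2,628,519,985,152 bits
25 Mbps = 25,000,000 bits/s
time = 2,628,519,985,152 / 25,000,000 = 105,140.7994 s
105,140.7994 s / 3600 = 29.21 hours

29.21 hours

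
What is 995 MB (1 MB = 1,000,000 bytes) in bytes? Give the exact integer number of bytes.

995 × 1,000,000 = 995,000,000 bytes

995,000,000 bytes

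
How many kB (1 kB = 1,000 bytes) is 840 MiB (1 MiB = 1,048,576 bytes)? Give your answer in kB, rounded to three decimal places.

840 MiB = 840 × 2^20 bytes = 880,803,840 bytes
1 kB = 1,000 bytes
880,803,840 / 1,000 = 880,803.840 kB

880,803.840 kB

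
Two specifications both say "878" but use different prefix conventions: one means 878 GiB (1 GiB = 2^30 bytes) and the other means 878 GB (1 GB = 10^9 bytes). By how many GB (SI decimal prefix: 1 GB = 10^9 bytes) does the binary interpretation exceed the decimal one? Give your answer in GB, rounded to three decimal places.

64.745 GB

878 GiB = 878 × 1,073,741,824 = 942,745,321,472 bytes
878 GB = 878 × 1,000,000,000 = 878,000,000,000 bytes
difference = 64,745,321,472 bytes
64,745,321,472 / 1,000,000,000 = 64.745 GB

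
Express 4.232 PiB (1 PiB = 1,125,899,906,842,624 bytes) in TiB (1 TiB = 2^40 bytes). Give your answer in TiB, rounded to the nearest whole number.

4,334 TiB

4.232 PiB × 1,125,899,906,842,624 bytes/PiB = 4,764,808,405,757,984.768 bytes
1 TiB = 2^40 bytes = 1,099,511,627,776 bytes
4,764,808,405,757,984.768 / 1,099,511,627,776 = 4,334 TiB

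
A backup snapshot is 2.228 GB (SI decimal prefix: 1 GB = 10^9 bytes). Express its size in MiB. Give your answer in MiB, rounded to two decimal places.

2.228 GB = 2.228 × 10^9 bytes = 2,228,000,000 bytes
1 MiB = 1,048,576 bytes
2,228,000,000 / 1,048,576 = 2,124.79 MiB

2,124.79 MiB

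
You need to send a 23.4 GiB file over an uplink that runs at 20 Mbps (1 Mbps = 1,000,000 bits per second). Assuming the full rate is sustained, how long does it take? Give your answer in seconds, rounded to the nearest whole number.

10,050 seconds

23.4 GiB = 25,125,558,681.6 bytes = 201,004,469,452.8 bits
20 Mbps = 20,000,000 bits/s
time = 201,004,469,452.8 / 20,000,000 = 10,050 s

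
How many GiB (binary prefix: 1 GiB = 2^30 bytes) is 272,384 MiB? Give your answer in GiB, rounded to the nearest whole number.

266 GiB

272,384 MiB = 272,384 × 2^20 bytes = 285,615,325,184 bytes
1 GiB = 2^30 bytes = 1,073,741,824 bytes
285,615,325,184 / 1,073,741,824 = 266 GiB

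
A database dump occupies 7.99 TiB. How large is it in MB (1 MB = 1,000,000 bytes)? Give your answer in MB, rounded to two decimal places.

7.99 TiB = 7.99 × 2^40 bytes = 8,785,097,905,930.24 bytes
1 MB = 10^6 bytes = 1,000,000 bytes
8,785,097,905,930.24 / 1,000,000 = 8,785,097.91 MB

8,785,097.91 MB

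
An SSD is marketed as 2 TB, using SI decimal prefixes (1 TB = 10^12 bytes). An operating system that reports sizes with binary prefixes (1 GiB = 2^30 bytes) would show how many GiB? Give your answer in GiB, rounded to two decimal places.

1,862.65 GiB

2 TB = 2 × 10^12 bytes = 2,000,000,000,000 bytes
1 GiB = 2^30 bytes = 1,073,741,824 bytes
2,000,000,000,000 / 1,073,741,824 = 1,862.65 GiB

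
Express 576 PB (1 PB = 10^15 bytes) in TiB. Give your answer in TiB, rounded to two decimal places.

576 PB × 1,000,000,000,000,000 bytes/PB = 576,000,000,000,000,000 bytes
1 TiB = 2^40 bytes = 1,099,511,627,776 bytes
576,000,000,000,000,000 / 1,099,511,627,776 = 523,868.95 TiB

523,868.95 TiB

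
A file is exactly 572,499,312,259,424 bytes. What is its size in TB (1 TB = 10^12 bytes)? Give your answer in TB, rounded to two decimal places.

572.50 TB

572,499,312,259,424 bytes given.
1 TB = 10^12 bytes = 1,000,000,000,000 bytes
572,499,312,259,424 / 1,000,000,000,000 = 572.50 TB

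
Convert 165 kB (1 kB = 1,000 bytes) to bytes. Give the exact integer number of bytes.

165,000 bytes

165 × 1,000 = 165,000 bytes  (1 kB = 10^3 bytes)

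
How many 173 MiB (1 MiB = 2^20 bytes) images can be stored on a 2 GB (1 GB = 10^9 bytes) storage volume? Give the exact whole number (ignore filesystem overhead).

11

Capacity: 2 GB = 2,000,000,000 bytes
Per item: 173 MiB = 181,403,648 bytes
⌊2,000,000,000 / 181,403,648⌋ = 11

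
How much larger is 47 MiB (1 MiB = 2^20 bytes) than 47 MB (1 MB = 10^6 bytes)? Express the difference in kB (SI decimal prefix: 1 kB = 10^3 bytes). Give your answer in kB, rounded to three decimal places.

2,283.072 kB

47 MiB = 47 × 1,048,576 = 49,283,072 bytes
47 MB = 47 × 1,000,000 = 47,000,000 bytes
difference = 2,283,072 bytes
2,283,072 / 1,000 = 2,283.072 kB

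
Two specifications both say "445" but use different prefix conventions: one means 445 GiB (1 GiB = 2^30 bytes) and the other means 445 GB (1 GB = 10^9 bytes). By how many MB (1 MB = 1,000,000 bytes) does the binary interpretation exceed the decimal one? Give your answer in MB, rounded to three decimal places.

32,815.112 MB

445 GiB = 445 × 1,073,741,824 = 477,815,111,680 bytes
445 GB = 445 × 1,000,000,000 = 445,000,000,000 bytes
difference = 32,815,111,680 bytes
32,815,111,680 / 1,000,000 = 32,815.112 MB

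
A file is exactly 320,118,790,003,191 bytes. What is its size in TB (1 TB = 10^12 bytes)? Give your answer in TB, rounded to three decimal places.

320,118,790,003,191 bytes given.
1 TB = 1,000,000,000,000 bytes
320,118,790,003,191 / 1,000,000,000,000 = 320.119 TB

320.119 TB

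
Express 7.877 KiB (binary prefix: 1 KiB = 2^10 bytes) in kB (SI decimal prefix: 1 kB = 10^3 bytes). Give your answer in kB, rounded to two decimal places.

7.877 KiB × 1,024 bytes/KiB = 8,066.048 bytes
1 kB = 1,000 bytes
8,066.048 / 1,000 = 8.07 kB

8.07 kB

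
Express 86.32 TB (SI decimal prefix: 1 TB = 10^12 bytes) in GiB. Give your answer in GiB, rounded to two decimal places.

86.32 TB = 86.32 × 10^12 bytes = 86,320,000,000,000 bytes
1 GiB = 1,073,741,824 bytes
86,320,000,000,000 / 1,073,741,824 = 80,391.76 GiB

80,391.76 GiB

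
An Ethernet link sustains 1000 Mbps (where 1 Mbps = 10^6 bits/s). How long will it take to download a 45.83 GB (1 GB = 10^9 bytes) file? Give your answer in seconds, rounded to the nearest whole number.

45.83 GB = 45,830,000,000 bytes = 366,640,000,000 bits
1000 Mbps = 1,000,000,000 bits/s
time = 366,640,000,000 / 1,000,000,000 = 367 s

367 seconds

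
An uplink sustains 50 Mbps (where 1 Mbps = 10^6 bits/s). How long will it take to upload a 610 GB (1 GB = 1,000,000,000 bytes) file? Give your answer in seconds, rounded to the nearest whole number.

97,600 seconds

610 GB = 610,000,000,000 bytes = 4,880,000,000,000 bits
50 Mbps = 50,000,000 bits/s
time = 4,880,000,000,000 / 50,000,000 = 97,600 s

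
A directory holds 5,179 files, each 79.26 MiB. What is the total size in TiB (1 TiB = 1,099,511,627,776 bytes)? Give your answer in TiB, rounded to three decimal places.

0.391 TiB

Total = 5,179 × 79.26 MiB = 410487.54 MiB
= 410487.54 × 1,048,576 bytes = 430,427,382,743.04 bytes
1 TiB = 1,099,511,627,776 bytes
430,427,382,743.04 / 1,099,511,627,776 = 0.391 TiB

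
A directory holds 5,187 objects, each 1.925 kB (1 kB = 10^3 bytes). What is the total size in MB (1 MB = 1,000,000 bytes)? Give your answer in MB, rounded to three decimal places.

Total = 5,187 × 1.925 kB = 9984.975 kB
= 9984.975 × 1,000 bytes = 9,984,975 bytes
1 MB = 1,000,000 bytes
9,984,975 / 1,000,000 = 9.985 MB

9.985 MB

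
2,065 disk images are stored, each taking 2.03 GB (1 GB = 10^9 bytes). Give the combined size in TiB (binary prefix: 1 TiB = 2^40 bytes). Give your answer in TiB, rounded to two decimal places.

3.81 TiB

Total = 2,065 × 2.03 GB = 4191.95 GB
= 4191.95 × 1,000,000,000 bytes = 4,191,950,000,000 bytes
1 TiB = 1,099,511,627,776 bytes
4,191,950,000,000 / 1,099,511,627,776 = 3.81 TiB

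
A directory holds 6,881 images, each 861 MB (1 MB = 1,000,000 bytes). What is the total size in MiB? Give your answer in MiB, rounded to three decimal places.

Total = 6,881 × 861 MB = 5,924,541 MB
= 5,924,541 × 1,000,000 bytes = 5,924,541,000,000 bytes
1 MiB = 1,048,576 bytes
5,924,541,000,000 / 1,048,576 = 5,650,082.588 MiB

5,650,082.588 MiB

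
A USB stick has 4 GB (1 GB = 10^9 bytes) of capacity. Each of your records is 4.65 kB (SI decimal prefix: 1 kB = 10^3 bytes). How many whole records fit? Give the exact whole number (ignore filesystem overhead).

Capacity: 4 GB = 4,000,000,000 bytes
Per item: 4.65 kB = 4,650 bytes
⌊4,000,000,000 / 4,650⌋ = 860,215

860,215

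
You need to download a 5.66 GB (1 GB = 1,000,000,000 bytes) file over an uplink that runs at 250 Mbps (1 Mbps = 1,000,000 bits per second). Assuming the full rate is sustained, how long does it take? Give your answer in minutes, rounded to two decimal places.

3.02 minutes

5.66 GB = 5,660,000,000 bytes = 45,280,000,000 bits
250 Mbps = 250,000,000 bits/s
time = 45,280,000,000 / 250,000,000 = 181.120 s
181.120 s / 60 = 3.02 minutes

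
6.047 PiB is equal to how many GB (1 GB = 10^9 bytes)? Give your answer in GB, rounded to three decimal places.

6.047 PiB × 1,125,899,906,842,624 bytes/PiB = 6,808,316,736,677,347.328 bytes
1 GB = 1,000,000,000 bytes
6,808,316,736,677,347.328 / 1,000,000,000 = 6,808,316.737 GB

6,808,316.737 GB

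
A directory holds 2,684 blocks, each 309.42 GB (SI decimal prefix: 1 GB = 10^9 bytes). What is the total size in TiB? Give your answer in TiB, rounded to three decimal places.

Total = 2,684 × 309.42 GB = 830483.28 GB
= 830483.28 × 1,000,000,000 bytes = 830,483,280,000,000 bytes
1 TiB = 1,099,511,627,776 bytes
830,483,280,000,000 / 1,099,511,627,776 = 755.320 TiB

755.320 TiB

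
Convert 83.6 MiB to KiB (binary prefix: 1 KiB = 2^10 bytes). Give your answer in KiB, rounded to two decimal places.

85,606.40 KiB

83.6 MiB = 83.6 × 2^20 bytes = 87,660,953.6 bytes
1 KiB = 1,024 bytes
87,660,953.6 / 1,024 = 85,606.40 KiB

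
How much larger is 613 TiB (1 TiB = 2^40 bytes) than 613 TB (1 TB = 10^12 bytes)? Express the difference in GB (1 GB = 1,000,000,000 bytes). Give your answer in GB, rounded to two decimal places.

613 TiB = 613 × 1,099,511,627,776 = 674,000,627,826,688 bytes
613 TB = 613 × 1,000,000,000,000 = 613,000,000,000,000 bytes
difference = 61,000,627,826,688 bytes
61,000,627,826,688 / 1,000,000,000 = 61,000.63 GB

61,000.63 GB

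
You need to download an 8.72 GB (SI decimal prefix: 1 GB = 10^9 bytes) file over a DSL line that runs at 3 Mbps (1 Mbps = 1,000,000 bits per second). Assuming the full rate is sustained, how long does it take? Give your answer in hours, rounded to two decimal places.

8.72 GB = 8,720,000,000 bytes = 69,760,000,000 bits
3 Mbps = 3,000,000 bits/s
time = 69,760,000,000 / 3,000,000 = 23,253.3333 s
23,253.3333 s / 3600 = 6.46 hours

6.46 hours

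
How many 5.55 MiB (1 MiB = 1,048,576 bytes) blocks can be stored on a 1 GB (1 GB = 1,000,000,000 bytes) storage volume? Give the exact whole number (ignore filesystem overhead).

171

Capacity: 1 GB = 1,000,000,000 bytes
Per item: 5.55 MiB = 5,819,596.8 bytes
⌊1,000,000,000 / 5,819,596.8⌋ = 171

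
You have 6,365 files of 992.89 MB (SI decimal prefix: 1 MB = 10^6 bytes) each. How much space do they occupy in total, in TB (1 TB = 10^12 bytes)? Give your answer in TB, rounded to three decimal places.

6.320 TB

Total = 6,365 × 992.89 MB = 6319744.85 MB
= 6319744.85 × 1,000,000 bytes = 6,319,744,850,000 bytes
1 TB = 1,000,000,000,000 bytes
6,319,744,850,000 / 1,000,000,000,000 = 6.320 TB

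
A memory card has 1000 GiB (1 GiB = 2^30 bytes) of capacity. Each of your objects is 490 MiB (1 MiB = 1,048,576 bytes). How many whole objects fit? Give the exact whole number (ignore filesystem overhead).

Capacity: 1000 GiB = 1,073,741,824,000 bytes
Per item: 490 MiB = 513,802,240 bytes
⌊1,073,741,824,000 / 513,802,240⌋ = 2,089

2,089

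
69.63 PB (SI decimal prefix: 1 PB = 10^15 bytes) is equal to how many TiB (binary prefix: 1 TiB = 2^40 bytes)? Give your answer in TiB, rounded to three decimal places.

69.63 PB × 1,000,000,000,000,000 bytes/PB = 69,630,000,000,000,000 bytes
1 TiB = 2^40 bytes = 1,099,511,627,776 bytes
69,630,000,000,000,000 / 1,099,511,627,776 = 63,328.116 TiB

63,328.116 TiB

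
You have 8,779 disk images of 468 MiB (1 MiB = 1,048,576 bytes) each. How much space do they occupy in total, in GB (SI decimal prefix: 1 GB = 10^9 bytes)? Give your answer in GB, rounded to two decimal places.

Total = 8,779 × 468 MiB = 4,108,572 MiB
= 4,108,572 × 1,048,576 bytes = 4,308,149,993,472 bytes
1 GB = 1,000,000,000 bytes
4,308,149,993,472 / 1,000,000,000 = 4,308.15 GB

4,308.15 GB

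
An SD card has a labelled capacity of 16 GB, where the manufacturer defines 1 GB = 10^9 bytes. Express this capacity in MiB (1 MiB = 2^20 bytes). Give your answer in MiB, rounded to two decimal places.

16 GB = 16 × 10^9 bytes = 16,000,000,000 bytes
1 MiB = 2^20 bytes = 1,048,576 bytes
16,000,000,000 / 1,048,576 = 15,258.79 MiB

15,258.79 MiB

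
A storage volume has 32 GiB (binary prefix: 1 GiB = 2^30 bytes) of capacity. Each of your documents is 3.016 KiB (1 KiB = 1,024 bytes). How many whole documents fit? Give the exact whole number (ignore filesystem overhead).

Capacity: 32 GiB = 34,359,738,368 bytes
Per item: 3.016 KiB = 3,088.384 bytes
⌊34,359,738,368 / 3,088.384⌋ = 11,125,474

11,125,474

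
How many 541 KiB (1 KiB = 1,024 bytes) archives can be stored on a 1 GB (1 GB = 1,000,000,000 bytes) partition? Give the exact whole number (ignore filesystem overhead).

1,805

Capacity: 1 GB = 1,000,000,000 bytes
Per item: 541 KiB = 553,984 bytes
⌊1,000,000,000 / 553,984⌋ = 1,805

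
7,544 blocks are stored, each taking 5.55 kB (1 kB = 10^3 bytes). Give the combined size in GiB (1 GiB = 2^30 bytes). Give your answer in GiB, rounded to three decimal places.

Total = 7,544 × 5.55 kB = 41869.2 kB
= 41869.2 × 1,000 bytes = 41,869,200 bytes
1 GiB = 1,073,741,824 bytes
41,869,200 / 1,073,741,824 = 0.039 GiB

0.039 GiB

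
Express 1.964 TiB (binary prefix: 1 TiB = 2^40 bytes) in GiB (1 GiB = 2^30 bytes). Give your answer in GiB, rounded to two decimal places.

2,011.14 GiB

1.964 TiB = 1.964 × 2^40 bytes = 2,159,440,836,952.064 bytes
1 GiB = 2^30 bytes = 1,073,741,824 bytes
2,159,440,836,952.064 / 1,073,741,824 = 2,011.14 GiB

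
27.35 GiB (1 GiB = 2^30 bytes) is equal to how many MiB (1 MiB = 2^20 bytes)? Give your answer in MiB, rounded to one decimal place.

27.35 GiB × 1,073,741,824 bytes/GiB = 29,366,838,886.4 bytes
1 MiB = 1,048,576 bytes
29,366,838,886.4 / 1,048,576 = 28,006.4 MiB

28,006.4 MiB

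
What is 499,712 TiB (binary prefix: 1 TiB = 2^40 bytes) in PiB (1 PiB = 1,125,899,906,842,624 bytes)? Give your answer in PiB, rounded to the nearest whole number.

488 PiB

499,712 TiB × 1,099,511,627,776 bytes/TiB = 549,439,154,539,200,512 bytes
1 PiB = 2^50 bytes = 1,125,899,906,842,624 bytes
549,439,154,539,200,512 / 1,125,899,906,842,624 = 488 PiB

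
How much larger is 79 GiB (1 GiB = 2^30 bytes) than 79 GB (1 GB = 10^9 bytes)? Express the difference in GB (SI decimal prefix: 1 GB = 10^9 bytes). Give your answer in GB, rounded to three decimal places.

5.826 GB

79 GiB = 79 × 1,073,741,824 = 84,825,604,096 bytes
79 GB = 79 × 1,000,000,000 = 79,000,000,000 bytes
difference = 5,825,604,096 bytes
5,825,604,096 / 1,000,000,000 = 5.826 GB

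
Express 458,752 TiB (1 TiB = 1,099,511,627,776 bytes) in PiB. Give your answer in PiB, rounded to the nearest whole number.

448 PiB

458,752 TiB = 458,752 × 2^40 bytes = 504,403,158,265,495,552 bytes
1 PiB = 2^50 bytes = 1,125,899,906,842,624 bytes
504,403,158,265,495,552 / 1,125,899,906,842,624 = 448 PiB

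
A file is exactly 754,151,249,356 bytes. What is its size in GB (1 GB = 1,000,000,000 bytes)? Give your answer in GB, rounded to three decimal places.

754.151 GB

754,151,249,356 bytes given.
1 GB = 10^9 bytes = 1,000,000,000 bytes
754,151,249,356 / 1,000,000,000 = 754.151 GB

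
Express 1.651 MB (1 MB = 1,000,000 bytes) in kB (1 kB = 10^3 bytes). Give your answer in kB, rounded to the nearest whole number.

1,651 kB

1.651 MB × 1,000,000 bytes/MB = 1,651,000 bytes
1 kB = 1,000 bytes
1,651,000 / 1,000 = 1,651 kB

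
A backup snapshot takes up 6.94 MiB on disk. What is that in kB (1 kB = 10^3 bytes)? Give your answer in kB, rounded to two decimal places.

7,277.12 kB

6.94 MiB = 6.94 × 2^20 bytes = 7,277,117.44 bytes
1 kB = 1,000 bytes
7,277,117.44 / 1,000 = 7,277.12 kB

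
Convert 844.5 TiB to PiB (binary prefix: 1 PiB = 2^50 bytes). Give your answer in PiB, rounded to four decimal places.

844.5 TiB = 844.5 × 2^40 bytes = 928,537,569,656,832 bytes
1 PiB = 1,125,899,906,842,624 bytes
928,537,569,656,832 / 1,125,899,906,842,624 = 0.8247 PiB

0.8247 PiB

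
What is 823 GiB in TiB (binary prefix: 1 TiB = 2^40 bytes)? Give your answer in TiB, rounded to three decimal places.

0.804 TiB

823 GiB × 1,073,741,824 bytes/GiB = 883,689,521,152 bytes
1 TiB = 1,099,511,627,776 bytes
883,689,521,152 / 1,099,511,627,776 = 0.804 TiB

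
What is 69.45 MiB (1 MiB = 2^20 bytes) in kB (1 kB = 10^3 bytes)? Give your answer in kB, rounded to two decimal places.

72,823.60 kB

69.45 MiB = 69.45 × 2^20 bytes = 72,823,603.2 bytes
1 kB = 10^3 bytes = 1,000 bytes
72,823,603.2 / 1,000 = 72,823.60 kB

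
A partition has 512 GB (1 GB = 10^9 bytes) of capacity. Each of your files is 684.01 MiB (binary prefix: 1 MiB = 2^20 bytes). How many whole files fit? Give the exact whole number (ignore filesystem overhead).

713

Capacity: 512 GB = 512,000,000,000 bytes
Per item: 684.01 MiB = 717,236,469.76 bytes
⌊512,000,000,000 / 717,236,469.76⌋ = 713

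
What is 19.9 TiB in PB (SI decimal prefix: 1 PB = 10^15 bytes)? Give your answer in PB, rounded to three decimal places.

19.9 TiB = 19.9 × 2^40 bytes = 21,880,281,392,742.4 bytes
1 PB = 10^15 bytes = 1,000,000,000,000,000 bytes
21,880,281,392,742.4 / 1,000,000,000,000,000 = 0.022 PB

0.022 PB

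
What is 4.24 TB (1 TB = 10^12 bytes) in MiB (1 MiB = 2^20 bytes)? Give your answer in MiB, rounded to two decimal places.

4,043,579.10 MiB

4.24 TB = 4.24 × 10^12 bytes = 4,240,000,000,000 bytes
1 MiB = 1,048,576 bytes
4,240,000,000,000 / 1,048,576 = 4,043,579.10 MiB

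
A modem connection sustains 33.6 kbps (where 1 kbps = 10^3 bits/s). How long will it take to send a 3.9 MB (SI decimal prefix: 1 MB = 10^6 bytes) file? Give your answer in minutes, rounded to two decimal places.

3.9 MB = 3,900,000 bytes = 31,200,000 bits
33.6 kbps = 33,600 bits/s
time = 31,200,000 / 33,600 = 928.571 s
928.571 s / 60 = 15.48 minutes

15.48 minutes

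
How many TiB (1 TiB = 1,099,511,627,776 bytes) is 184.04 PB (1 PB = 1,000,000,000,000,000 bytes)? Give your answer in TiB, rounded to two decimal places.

184.04 PB = 184.04 × 10^15 bytes = 184,040,000,000,000,000 bytes
1 TiB = 1,099,511,627,776 bytes
184,040,000,000,000,000 / 1,099,511,627,776 = 167,383.40 TiB

167,383.40 TiB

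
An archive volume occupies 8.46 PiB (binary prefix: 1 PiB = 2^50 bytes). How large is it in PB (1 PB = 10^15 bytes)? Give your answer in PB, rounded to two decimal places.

8.46 PiB = 8.46 × 2^50 bytes = 9,525,113,211,888,599.04 bytes
1 PB = 1,000,000,000,000,000 bytes
9,525,113,211,888,599.04 / 1,000,000,000,000,000 = 9.53 PB

9.53 PB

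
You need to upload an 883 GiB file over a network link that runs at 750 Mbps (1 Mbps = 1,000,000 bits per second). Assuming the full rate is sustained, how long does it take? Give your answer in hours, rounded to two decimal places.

2.81 hours

883 GiB = 948,114,030,592 bytes = 7,584,912,244,736 bits
750 Mbps = 750,000,000 bits/s
time = 7,584,912,244,736 / 750,000,000 = 10,113.2163 s
10,113.2163 s / 3600 = 2.81 hours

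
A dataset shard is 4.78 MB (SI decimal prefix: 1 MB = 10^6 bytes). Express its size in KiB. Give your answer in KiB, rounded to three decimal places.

4,667.969 KiB

4.78 MB × 1,000,000 bytes/MB = 4,780,000 bytes
1 KiB = 2^10 bytes = 1,024 bytes
4,780,000 / 1,024 = 4,667.969 KiB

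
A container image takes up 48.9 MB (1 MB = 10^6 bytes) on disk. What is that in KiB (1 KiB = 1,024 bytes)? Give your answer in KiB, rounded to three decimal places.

47,753.906 KiB

48.9 MB × 1,000,000 bytes/MB = 48,900,000 bytes
1 KiB = 2^10 bytes = 1,024 bytes
48,900,000 / 1,024 = 47,753.906 KiB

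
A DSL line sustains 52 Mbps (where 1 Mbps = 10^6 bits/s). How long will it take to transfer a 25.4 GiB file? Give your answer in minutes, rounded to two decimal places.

25.4 GiB = 27,273,042,329.6 bytes = 218,184,338,636.8 bits
52 Mbps = 52,000,000 bits/s
time = 218,184,338,636.8 / 52,000,000 = 4,195.853 s
4,195.853 s / 60 = 69.93 minutes

69.93 minutes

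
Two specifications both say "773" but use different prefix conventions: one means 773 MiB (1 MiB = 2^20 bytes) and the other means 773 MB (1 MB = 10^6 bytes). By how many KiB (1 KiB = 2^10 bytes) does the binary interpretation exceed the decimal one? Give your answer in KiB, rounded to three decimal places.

36,669.188 KiB

773 MiB = 773 × 1,048,576 = 810,549,248 bytes
773 MB = 773 × 1,000,000 = 773,000,000 bytes
difference = 37,549,248 bytes
37,549,248 / 1,024 = 36,669.188 KiB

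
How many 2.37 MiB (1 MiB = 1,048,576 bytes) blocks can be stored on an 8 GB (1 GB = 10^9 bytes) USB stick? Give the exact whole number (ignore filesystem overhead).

3,219

Capacity: 8 GB = 8,000,000,000 bytes
Per item: 2.37 MiB = 2,485,125.12 bytes
⌊8,000,000,000 / 2,485,125.12⌋ = 3,219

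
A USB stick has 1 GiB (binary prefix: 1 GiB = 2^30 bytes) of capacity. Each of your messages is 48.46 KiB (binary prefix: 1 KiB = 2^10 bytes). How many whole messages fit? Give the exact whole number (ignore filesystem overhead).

21,637

Capacity: 1 GiB = 1,073,741,824 bytes
Per item: 48.46 KiB = 49,623.04 bytes
⌊1,073,741,824 / 49,623.04⌋ = 21,637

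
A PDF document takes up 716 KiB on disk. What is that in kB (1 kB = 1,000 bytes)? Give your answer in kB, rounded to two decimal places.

733.18 kB

716 KiB × 1,024 bytes/KiB = 733,184 bytes
1 kB = 1,000 bytes
733,184 / 1,000 = 733.18 kB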